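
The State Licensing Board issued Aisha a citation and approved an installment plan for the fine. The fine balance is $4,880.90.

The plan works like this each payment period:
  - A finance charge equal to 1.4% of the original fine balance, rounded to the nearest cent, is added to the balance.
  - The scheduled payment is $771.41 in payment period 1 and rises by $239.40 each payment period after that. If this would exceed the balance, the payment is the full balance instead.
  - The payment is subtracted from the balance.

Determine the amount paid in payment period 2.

Payment period 1: $4,880.90 +$68.33 interest = $4,949.23; pay $771.41 → $4,177.82
Payment period 2: $4,177.82 +$68.33 interest = $4,246.15; pay $1,010.81 → $3,235.34

$1,010.81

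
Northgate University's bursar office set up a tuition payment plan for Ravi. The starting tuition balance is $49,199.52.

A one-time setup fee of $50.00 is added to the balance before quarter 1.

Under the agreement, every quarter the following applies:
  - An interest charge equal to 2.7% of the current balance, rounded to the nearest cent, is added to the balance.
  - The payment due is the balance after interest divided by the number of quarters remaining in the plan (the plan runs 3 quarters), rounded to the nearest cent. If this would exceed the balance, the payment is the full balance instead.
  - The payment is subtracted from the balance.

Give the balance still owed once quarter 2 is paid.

$17,314.97

Quarter 1: $49,249.52 +$1,329.74 interest = $50,579.26; pay $16,859.75 → $33,719.51
Quarter 2: $33,719.51 +$910.43 interest = $34,629.94; pay $17,314.97 → $17,314.97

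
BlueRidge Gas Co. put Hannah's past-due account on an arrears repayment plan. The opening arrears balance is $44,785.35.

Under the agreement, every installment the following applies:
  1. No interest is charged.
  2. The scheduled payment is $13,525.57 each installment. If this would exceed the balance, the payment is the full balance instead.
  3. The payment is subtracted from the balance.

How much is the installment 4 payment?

$4,208.64

Installment 1: opening $44,785.35; payment $13,525.57; balance $31,259.78
Installment 2: opening $31,259.78; payment $13,525.57; balance $17,734.21
Installment 3: opening $17,734.21; payment $13,525.57; balance $4,208.64
Installment 4: opening $4,208.64; payment $4,208.64; balance $0.00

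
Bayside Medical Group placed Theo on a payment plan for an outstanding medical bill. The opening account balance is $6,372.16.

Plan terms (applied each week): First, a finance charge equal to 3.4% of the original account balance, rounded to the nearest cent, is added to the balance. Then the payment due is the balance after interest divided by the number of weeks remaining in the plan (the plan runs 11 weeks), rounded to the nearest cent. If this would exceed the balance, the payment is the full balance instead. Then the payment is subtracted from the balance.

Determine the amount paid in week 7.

$782.19

# | Opening | Interest | Payment | End bal
1 | $6,372.16 | $216.65 | $598.98 | $5,989.83
2 | $5,989.83 | $216.65 | $620.65 | $5,585.83
3 | $5,585.83 | $216.65 | $644.72 | $5,157.76
4 | $5,157.76 | $216.65 | $671.80 | $4,702.61
5 | $4,702.61 | $216.65 | $702.75 | $4,216.51
6 | $4,216.51 | $216.65 | $738.86 | $3,694.30
7 | $3,694.30 | $216.65 | $782.19 | $3,128.76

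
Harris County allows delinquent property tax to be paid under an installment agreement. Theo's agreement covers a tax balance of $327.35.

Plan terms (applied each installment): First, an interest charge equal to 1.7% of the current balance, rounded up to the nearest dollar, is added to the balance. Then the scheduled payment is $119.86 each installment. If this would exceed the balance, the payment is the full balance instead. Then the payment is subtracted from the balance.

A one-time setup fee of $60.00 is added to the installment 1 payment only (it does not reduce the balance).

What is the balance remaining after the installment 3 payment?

$0.00

Installment 1: $327.35 +$6.00 interest = $333.35; pay $119.86 (+ $60.00 fee) → $213.49
Installment 2: $213.49 +$4.00 interest = $217.49; pay $119.86 → $97.63
Installment 3: $97.63 +$2.00 interest = $99.63; pay $99.63 → $0.00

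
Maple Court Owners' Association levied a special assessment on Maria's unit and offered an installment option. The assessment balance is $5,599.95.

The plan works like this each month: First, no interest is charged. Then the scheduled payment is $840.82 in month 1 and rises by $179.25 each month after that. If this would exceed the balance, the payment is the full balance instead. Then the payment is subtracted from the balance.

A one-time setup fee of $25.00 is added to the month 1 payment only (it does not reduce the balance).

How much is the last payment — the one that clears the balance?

$1,161.17

Month 1: opening $5,599.95; payment $840.82 (+ $25.00 fee); balance $4,759.13
Month 2: opening $4,759.13; payment $1,020.07; balance $3,739.06
Month 3: opening $3,739.06; payment $1,199.32; balance $2,539.74
Month 4: opening $2,539.74; payment $1,378.57; balance $1,161.17
Month 5: opening $1,161.17; payment $1,161.17; balance $0.00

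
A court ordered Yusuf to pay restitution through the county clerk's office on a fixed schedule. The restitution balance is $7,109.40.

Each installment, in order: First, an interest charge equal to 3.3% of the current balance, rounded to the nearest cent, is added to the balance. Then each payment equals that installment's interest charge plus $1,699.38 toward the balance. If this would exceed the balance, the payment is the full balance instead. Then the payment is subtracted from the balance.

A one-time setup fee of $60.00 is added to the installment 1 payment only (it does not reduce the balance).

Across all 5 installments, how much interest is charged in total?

Installment 1: opening $7,109.40; interest $234.61 → $7,344.01; payment $1,933.99 (+ $60.00 fee); balance $5,410.02
Installment 2: opening $5,410.02; interest $178.53 → $5,588.55; payment $1,877.91; balance $3,710.64
Installment 3: opening $3,710.64; interest $122.45 → $3,833.09; payment $1,821.83; balance $2,011.26
Installment 4: opening $2,011.26; interest $66.37 → $2,077.63; payment $1,765.75; balance $311.88
Installment 5: opening $311.88; interest $10.29 → $322.17; payment $322.17; balance $0.00
Total interest: $234.61 + $178.53 + $122.45 + $66.37 + $10.29 = $612.25

$612.25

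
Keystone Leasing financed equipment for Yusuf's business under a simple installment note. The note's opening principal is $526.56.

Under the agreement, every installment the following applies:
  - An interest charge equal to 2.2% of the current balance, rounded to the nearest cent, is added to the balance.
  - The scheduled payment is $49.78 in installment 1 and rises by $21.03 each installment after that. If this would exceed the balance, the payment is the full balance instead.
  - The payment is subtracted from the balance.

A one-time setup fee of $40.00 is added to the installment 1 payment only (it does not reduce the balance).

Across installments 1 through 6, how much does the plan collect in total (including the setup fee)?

Installment 1: opening $526.56; interest $11.58 → $538.14; payment $49.78 (+ $40.00 fee); balance $488.36
Installment 2: opening $488.36; interest $10.74 → $499.10; payment $70.81; balance $428.29
Installment 3: opening $428.29; interest $9.42 → $437.71; payment $91.84; balance $345.87
Installment 4: opening $345.87; interest $7.61 → $353.48; payment $112.87; balance $240.61
Installment 5: opening $240.61; interest $5.29 → $245.90; payment $133.90; balance $112.00
Installment 6: opening $112.00; interest $2.46 → $114.46; payment $114.46; balance $0.00
Total paid: $613.66

$613.66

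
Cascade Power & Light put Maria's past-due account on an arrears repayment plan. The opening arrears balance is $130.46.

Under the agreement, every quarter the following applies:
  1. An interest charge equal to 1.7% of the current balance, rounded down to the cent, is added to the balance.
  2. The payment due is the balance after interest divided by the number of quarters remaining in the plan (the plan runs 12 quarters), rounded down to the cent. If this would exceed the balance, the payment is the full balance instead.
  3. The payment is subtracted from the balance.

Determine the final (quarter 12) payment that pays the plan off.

$13.30

Quarter 1: opening $130.46; interest $2.21 → $132.67; payment $11.05; balance $121.62
Quarter 2: opening $121.62; interest $2.06 → $123.68; payment $11.24; balance $112.44
Quarter 3: opening $112.44; interest $1.91 → $114.35; payment $11.43; balance $102.92
Quarter 4: opening $102.92; interest $1.74 → $104.66; payment $11.62; balance $93.04
Quarter 5: opening $93.04; interest $1.58 → $94.62; payment $11.82; balance $82.80
Quarter 6: opening $82.80; interest $1.40 → $84.20; payment $12.02; balance $72.18
Quarter 7: opening $72.18; interest $1.22 → $73.40; payment $12.23; balance $61.17
Quarter 8: opening $61.17; interest $1.03 → $62.20; payment $12.44; balance $49.76
Quarter 9: opening $49.76; interest $0.84 → $50.60; payment $12.65; balance $37.95
Quarter 10: opening $37.95; interest $0.64 → $38.59; payment $12.86; balance $25.73
Quarter 11: opening $25.73; interest $0.43 → $26.16; payment $13.08; balance $13.08
Quarter 12: opening $13.08; interest $0.22 → $13.30; payment $13.30; balance $0.00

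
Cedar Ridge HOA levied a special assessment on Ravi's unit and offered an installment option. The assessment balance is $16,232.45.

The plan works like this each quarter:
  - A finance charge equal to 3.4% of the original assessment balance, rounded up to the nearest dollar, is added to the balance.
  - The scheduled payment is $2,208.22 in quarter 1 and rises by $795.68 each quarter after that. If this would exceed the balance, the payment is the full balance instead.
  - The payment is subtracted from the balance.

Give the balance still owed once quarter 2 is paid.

Quarter 1: $16,232.45 +$552.00 interest = $16,784.45; pay $2,208.22 → $14,576.23
Quarter 2: $14,576.23 +$552.00 interest = $15,128.23; pay $3,003.90 → $12,124.33

$12,124.33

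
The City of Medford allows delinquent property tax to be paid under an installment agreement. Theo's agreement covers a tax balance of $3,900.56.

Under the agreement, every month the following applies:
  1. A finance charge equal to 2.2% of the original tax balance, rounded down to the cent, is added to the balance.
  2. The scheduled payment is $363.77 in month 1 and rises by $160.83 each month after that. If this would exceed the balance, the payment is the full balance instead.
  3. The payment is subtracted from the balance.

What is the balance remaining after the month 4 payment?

$1,823.74

Month 1: opening $3,900.56; interest $85.81 → $3,986.37; payment $363.77; balance $3,622.60
Month 2: opening $3,622.60; interest $85.81 → $3,708.41; payment $524.60; balance $3,183.81
Month 3: opening $3,183.81; interest $85.81 → $3,269.62; payment $685.43; balance $2,584.19
Month 4: opening $2,584.19; interest $85.81 → $2,670.00; payment $846.26; balance $1,823.74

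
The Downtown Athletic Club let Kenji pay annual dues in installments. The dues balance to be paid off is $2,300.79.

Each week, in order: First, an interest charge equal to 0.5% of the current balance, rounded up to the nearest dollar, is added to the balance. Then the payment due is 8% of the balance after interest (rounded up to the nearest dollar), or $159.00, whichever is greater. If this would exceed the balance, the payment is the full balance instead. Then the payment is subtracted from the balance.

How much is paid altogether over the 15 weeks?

# | Opening | Interest | Payment | End bal
1 | $2,300.79 | $12.00 | $186.00 | $2,126.79
2 | $2,126.79 | $11.00 | $172.00 | $1,965.79
3 | $1,965.79 | $10.00 | $159.00 | $1,816.79
4 | $1,816.79 | $10.00 | $159.00 | $1,667.79
5 | $1,667.79 | $9.00 | $159.00 | $1,517.79
6 | $1,517.79 | $8.00 | $159.00 | $1,366.79
7 | $1,366.79 | $7.00 | $159.00 | $1,214.79
8 | $1,214.79 | $7.00 | $159.00 | $1,062.79
9 | $1,062.79 | $6.00 | $159.00 | $909.79
10 | $909.79 | $5.00 | $159.00 | $755.79
11 | $755.79 | $4.00 | $159.00 | $600.79
12 | $600.79 | $4.00 | $159.00 | $445.79
13 | $445.79 | $3.00 | $159.00 | $289.79
14 | $289.79 | $2.00 | $159.00 | $132.79
15 | $132.79 | $1.00 | $133.79 | $0.00
Total paid: $2,399.79

$2,399.79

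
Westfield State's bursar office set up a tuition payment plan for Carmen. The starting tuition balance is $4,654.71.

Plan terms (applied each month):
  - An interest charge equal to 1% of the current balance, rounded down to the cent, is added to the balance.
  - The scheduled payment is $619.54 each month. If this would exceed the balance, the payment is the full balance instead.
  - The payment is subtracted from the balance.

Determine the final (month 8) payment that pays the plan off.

Month 1: opening $4,654.71; interest $46.54 → $4,701.25; payment $619.54; balance $4,081.71
Month 2: opening $4,081.71; interest $40.81 → $4,122.52; payment $619.54; balance $3,502.98
Month 3: opening $3,502.98; interest $35.02 → $3,538.00; payment $619.54; balance $2,918.46
Month 4: opening $2,918.46; interest $29.18 → $2,947.64; payment $619.54; balance $2,328.10
Month 5: opening $2,328.10; interest $23.28 → $2,351.38; payment $619.54; balance $1,731.84
Month 6: opening $1,731.84; interest $17.31 → $1,749.15; payment $619.54; balance $1,129.61
Month 7: opening $1,129.61; interest $11.29 → $1,140.90; payment $619.54; balance $521.36
Month 8: opening $521.36; interest $5.21 → $526.57; payment $526.57; balance $0.00

$526.57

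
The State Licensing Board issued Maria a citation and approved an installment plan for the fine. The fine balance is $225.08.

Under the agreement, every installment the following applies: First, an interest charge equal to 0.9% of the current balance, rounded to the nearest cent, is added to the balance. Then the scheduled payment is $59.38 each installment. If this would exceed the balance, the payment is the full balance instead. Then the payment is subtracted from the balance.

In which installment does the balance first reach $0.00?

Installment 1: opening $225.08; interest $2.03 → $227.11; payment $59.38; balance $167.73
Installment 2: opening $167.73; interest $1.51 → $169.24; payment $59.38; balance $109.86
Installment 3: opening $109.86; interest $0.99 → $110.85; payment $59.38; balance $51.47
Installment 4: opening $51.47; interest $0.46 → $51.93; payment $51.93; balance $0.00
Balance reaches $0.00 in installment 4.

4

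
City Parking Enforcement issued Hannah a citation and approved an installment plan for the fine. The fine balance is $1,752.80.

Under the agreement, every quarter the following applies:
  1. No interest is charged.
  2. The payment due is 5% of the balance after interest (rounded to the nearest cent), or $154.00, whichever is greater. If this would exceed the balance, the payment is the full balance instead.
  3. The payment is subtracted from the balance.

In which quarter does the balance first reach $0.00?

12

Quarter 1: $1,752.80 − $154.00 → $1,598.80
Quarter 2: $1,598.80 − $154.00 → $1,444.80
Quarter 3: $1,444.80 − $154.00 → $1,290.80
Quarter 4: $1,290.80 − $154.00 → $1,136.80
Quarter 5: $1,136.80 − $154.00 → $982.80
Quarter 6: $982.80 − $154.00 → $828.80
Quarter 7: $828.80 − $154.00 → $674.80
Quarter 8: $674.80 − $154.00 → $520.80
Quarter 9: $520.80 − $154.00 → $366.80
Quarter 10: $366.80 − $154.00 → $212.80
Quarter 11: $212.80 − $154.00 → $58.80
Quarter 12: $58.80 − $58.80 → $0.00
Balance reaches $0.00 in quarter 12.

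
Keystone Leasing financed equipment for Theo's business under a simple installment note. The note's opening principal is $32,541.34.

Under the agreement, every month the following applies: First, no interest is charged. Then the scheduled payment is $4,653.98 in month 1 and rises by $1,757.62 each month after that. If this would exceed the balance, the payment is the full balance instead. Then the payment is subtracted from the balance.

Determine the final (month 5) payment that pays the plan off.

Month 1: opening $32,541.34; payment $4,653.98; balance $27,887.36
Month 2: opening $27,887.36; payment $6,411.60; balance $21,475.76
Month 3: opening $21,475.76; payment $8,169.22; balance $13,306.54
Month 4: opening $13,306.54; payment $9,926.84; balance $3,379.70
Month 5: opening $3,379.70; payment $3,379.70; balance $0.00

$3,379.70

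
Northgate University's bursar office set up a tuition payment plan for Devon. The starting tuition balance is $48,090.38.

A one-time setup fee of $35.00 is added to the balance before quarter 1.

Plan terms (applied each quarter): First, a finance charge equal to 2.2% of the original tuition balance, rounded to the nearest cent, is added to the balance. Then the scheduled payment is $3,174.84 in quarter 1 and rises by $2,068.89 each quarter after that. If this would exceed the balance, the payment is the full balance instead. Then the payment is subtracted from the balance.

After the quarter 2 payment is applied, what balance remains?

$41,822.79

Quarter 1: $48,125.38 +$1,057.99 interest = $49,183.37; pay $3,174.84 → $46,008.53
Quarter 2: $46,008.53 +$1,057.99 interest = $47,066.52; pay $5,243.73 → $41,822.79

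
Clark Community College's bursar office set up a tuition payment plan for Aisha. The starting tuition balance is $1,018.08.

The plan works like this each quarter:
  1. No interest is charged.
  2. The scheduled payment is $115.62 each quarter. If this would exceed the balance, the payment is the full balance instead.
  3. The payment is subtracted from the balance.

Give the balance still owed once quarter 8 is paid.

$93.12

Quarter 1: $1,018.08 − $115.62 → $902.46
Quarter 2: $902.46 − $115.62 → $786.84
Quarter 3: $786.84 − $115.62 → $671.22
Quarter 4: $671.22 − $115.62 → $555.60
Quarter 5: $555.60 − $115.62 → $439.98
Quarter 6: $439.98 − $115.62 → $324.36
Quarter 7: $324.36 − $115.62 → $208.74
Quarter 8: $208.74 − $115.62 → $93.12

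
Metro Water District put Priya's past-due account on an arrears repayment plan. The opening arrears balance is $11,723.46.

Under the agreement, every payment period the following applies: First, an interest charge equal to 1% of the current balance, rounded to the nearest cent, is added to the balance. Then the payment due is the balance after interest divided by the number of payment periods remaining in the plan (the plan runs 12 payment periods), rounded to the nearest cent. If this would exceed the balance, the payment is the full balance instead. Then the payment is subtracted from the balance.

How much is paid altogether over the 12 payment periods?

Payment period 1: $11,723.46 +$117.23 interest = $11,840.69; pay $986.72 → $10,853.97
Payment period 2: $10,853.97 +$108.54 interest = $10,962.51; pay $996.59 → $9,965.92
Payment period 3: $9,965.92 +$99.66 interest = $10,065.58; pay $1,006.56 → $9,059.02
Payment period 4: $9,059.02 +$90.59 interest = $9,149.61; pay $1,016.62 → $8,132.99
Payment period 5: $8,132.99 +$81.33 interest = $8,214.32; pay $1,026.79 → $7,187.53
Payment period 6: $7,187.53 +$71.88 interest = $7,259.41; pay $1,037.06 → $6,222.35
Payment period 7: $6,222.35 +$62.22 interest = $6,284.57; pay $1,047.43 → $5,237.14
Payment period 8: $5,237.14 +$52.37 interest = $5,289.51; pay $1,057.90 → $4,231.61
Payment period 9: $4,231.61 +$42.32 interest = $4,273.93; pay $1,068.48 → $3,205.45
Payment period 10: $3,205.45 +$32.05 interest = $3,237.50; pay $1,079.17 → $2,158.33
Payment period 11: $2,158.33 +$21.58 interest = $2,179.91; pay $1,089.96 → $1,089.95
Payment period 12: $1,089.95 +$10.90 interest = $1,100.85; pay $1,100.85 → $0.00
Total paid: $12,514.13

$12,514.13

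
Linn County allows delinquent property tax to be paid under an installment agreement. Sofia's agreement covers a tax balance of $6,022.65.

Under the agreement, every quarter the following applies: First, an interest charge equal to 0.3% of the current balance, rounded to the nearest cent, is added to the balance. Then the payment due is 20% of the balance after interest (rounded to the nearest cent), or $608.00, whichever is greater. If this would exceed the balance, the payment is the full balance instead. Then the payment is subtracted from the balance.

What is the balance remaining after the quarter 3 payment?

$3,111.43

# | Opening | Interest | Payment | End bal
1 | $6,022.65 | $18.07 | $1,208.14 | $4,832.58
2 | $4,832.58 | $14.50 | $969.42 | $3,877.66
3 | $3,877.66 | $11.63 | $777.86 | $3,111.43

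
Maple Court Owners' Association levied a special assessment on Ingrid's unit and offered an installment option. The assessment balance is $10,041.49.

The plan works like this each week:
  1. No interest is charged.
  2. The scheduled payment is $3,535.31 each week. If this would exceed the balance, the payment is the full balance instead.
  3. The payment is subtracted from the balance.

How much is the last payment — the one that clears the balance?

$2,970.87

Week 1: $10,041.49 − $3,535.31 → $6,506.18
Week 2: $6,506.18 − $3,535.31 → $2,970.87
Week 3: $2,970.87 − $2,970.87 → $0.00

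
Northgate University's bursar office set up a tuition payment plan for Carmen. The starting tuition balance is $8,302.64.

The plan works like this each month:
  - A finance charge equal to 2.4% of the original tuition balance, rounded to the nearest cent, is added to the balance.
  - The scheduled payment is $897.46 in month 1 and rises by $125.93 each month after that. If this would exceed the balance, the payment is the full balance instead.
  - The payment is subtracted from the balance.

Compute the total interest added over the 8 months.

$1,594.08

Month 1: opening $8,302.64; interest $199.26 → $8,501.90; payment $897.46; balance $7,604.44
Month 2: opening $7,604.44; interest $199.26 → $7,803.70; payment $1,023.39; balance $6,780.31
Month 3: opening $6,780.31; interest $199.26 → $6,979.57; payment $1,149.32; balance $5,830.25
Month 4: opening $5,830.25; interest $199.26 → $6,029.51; payment $1,275.25; balance $4,754.26
Month 5: opening $4,754.26; interest $199.26 → $4,953.52; payment $1,401.18; balance $3,552.34
Month 6: opening $3,552.34; interest $199.26 → $3,751.60; payment $1,527.11; balance $2,224.49
Month 7: opening $2,224.49; interest $199.26 → $2,423.75; payment $1,653.04; balance $770.71
Month 8: opening $770.71; interest $199.26 → $969.97; payment $969.97; balance $0.00
Total interest: $199.26 + $199.26 + $199.26 + $199.26 + $199.26 + $199.26 + $199.26 + $199.26 = $1,594.08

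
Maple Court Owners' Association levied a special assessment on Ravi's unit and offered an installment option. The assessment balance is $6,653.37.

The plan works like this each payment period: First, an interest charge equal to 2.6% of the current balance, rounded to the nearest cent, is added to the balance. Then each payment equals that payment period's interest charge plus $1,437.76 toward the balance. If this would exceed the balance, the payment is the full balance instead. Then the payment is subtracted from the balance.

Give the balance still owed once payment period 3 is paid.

# | Opening | Interest | Payment | End bal
1 | $6,653.37 | $172.99 | $1,610.75 | $5,215.61
2 | $5,215.61 | $135.61 | $1,573.37 | $3,777.85
3 | $3,777.85 | $98.22 | $1,535.98 | $2,340.09

$2,340.09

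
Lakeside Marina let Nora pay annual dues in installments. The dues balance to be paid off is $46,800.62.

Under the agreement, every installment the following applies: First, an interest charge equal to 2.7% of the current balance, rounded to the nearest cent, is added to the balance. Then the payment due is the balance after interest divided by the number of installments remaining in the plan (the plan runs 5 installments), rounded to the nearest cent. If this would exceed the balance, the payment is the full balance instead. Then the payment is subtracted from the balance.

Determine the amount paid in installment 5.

$10,693.83

Installment 1: opening $46,800.62; interest $1,263.62 → $48,064.24; payment $9,612.85; balance $38,451.39
Installment 2: opening $38,451.39; interest $1,038.19 → $39,489.58; payment $9,872.40; balance $29,617.18
Installment 3: opening $29,617.18; interest $799.66 → $30,416.84; payment $10,138.95; balance $20,277.89
Installment 4: opening $20,277.89; interest $547.50 → $20,825.39; payment $10,412.70; balance $10,412.69
Installment 5: opening $10,412.69; interest $281.14 → $10,693.83; payment $10,693.83; balance $0.00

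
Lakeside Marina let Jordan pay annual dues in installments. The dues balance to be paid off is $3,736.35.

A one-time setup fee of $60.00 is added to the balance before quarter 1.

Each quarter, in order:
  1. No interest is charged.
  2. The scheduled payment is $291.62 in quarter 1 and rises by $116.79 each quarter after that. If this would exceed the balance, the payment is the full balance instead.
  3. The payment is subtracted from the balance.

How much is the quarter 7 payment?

# | Opening | Payment | End bal
1 | $3,796.35 | $291.62 | $3,504.73
2 | $3,504.73 | $408.41 | $3,096.32
3 | $3,096.32 | $525.20 | $2,571.12
4 | $2,571.12 | $641.99 | $1,929.13
5 | $1,929.13 | $758.78 | $1,170.35
6 | $1,170.35 | $875.57 | $294.78
7 | $294.78 | $294.78 | $0.00

$294.78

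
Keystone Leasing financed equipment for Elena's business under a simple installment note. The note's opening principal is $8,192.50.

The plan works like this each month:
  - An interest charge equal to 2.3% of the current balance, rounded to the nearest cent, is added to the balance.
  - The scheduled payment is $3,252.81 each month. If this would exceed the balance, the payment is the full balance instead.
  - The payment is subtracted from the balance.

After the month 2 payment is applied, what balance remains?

Month 1: $8,192.50 +$188.43 interest = $8,380.93; pay $3,252.81 → $5,128.12
Month 2: $5,128.12 +$117.95 interest = $5,246.07; pay $3,252.81 → $1,993.26

$1,993.26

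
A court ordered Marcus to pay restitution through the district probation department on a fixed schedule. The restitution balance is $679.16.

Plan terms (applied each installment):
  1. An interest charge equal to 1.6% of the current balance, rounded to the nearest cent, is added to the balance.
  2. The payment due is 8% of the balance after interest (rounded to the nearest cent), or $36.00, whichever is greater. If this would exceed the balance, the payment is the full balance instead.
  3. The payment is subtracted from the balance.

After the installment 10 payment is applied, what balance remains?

Installment 1: opening $679.16; interest $10.87 → $690.03; payment $55.20; balance $634.83
Installment 2: opening $634.83; interest $10.16 → $644.99; payment $51.60; balance $593.39
Installment 3: opening $593.39; interest $9.49 → $602.88; payment $48.23; balance $554.65
Installment 4: opening $554.65; interest $8.87 → $563.52; payment $45.08; balance $518.44
Installment 5: opening $518.44; interest $8.30 → $526.74; payment $42.14; balance $484.60
Installment 6: opening $484.60; interest $7.75 → $492.35; payment $39.39; balance $452.96
Installment 7: opening $452.96; interest $7.25 → $460.21; payment $36.82; balance $423.39
Installment 8: opening $423.39; interest $6.77 → $430.16; payment $36.00; balance $394.16
Installment 9: opening $394.16; interest $6.31 → $400.47; payment $36.00; balance $364.47
Installment 10: opening $364.47; interest $5.83 → $370.30; payment $36.00; balance $334.30

$334.30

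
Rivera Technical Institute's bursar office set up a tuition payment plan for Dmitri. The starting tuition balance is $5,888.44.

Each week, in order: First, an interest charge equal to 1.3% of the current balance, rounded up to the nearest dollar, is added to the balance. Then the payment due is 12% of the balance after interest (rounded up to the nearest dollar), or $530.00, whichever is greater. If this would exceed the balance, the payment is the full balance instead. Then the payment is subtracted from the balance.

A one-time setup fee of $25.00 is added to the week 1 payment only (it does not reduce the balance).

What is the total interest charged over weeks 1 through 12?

Week 1: opening $5,888.44; interest $77.00 → $5,965.44; payment $716.00 (+ $25.00 fee); balance $5,249.44
Week 2: opening $5,249.44; interest $69.00 → $5,318.44; payment $639.00; balance $4,679.44
Week 3: opening $4,679.44; interest $61.00 → $4,740.44; payment $569.00; balance $4,171.44
Week 4: opening $4,171.44; interest $55.00 → $4,226.44; payment $530.00; balance $3,696.44
Week 5: opening $3,696.44; interest $49.00 → $3,745.44; payment $530.00; balance $3,215.44
Week 6: opening $3,215.44; interest $42.00 → $3,257.44; payment $530.00; balance $2,727.44
Week 7: opening $2,727.44; interest $36.00 → $2,763.44; payment $530.00; balance $2,233.44
Week 8: opening $2,233.44; interest $30.00 → $2,263.44; payment $530.00; balance $1,733.44
Week 9: opening $1,733.44; interest $23.00 → $1,756.44; payment $530.00; balance $1,226.44
Week 10: opening $1,226.44; interest $16.00 → $1,242.44; payment $530.00; balance $712.44
Week 11: opening $712.44; interest $10.00 → $722.44; payment $530.00; balance $192.44
Week 12: opening $192.44; interest $3.00 → $195.44; payment $195.44; balance $0.00
Total interest: $77.00 + $69.00 + $61.00 + $55.00 + $49.00 + $42.00 + $36.00 + $30.00 + $23.00 + $16.00 + $10.00 + $3.00 = $471.00

$471.00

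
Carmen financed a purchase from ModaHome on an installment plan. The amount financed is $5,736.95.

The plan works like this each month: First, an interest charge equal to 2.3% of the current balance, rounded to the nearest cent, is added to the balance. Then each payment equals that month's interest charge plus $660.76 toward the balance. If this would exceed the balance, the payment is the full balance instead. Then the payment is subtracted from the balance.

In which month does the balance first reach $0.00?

9

Month 1: $5,736.95 +$131.95 interest = $5,868.90; pay $792.71 → $5,076.19
Month 2: $5,076.19 +$116.75 interest = $5,192.94; pay $777.51 → $4,415.43
Month 3: $4,415.43 +$101.55 interest = $4,516.98; pay $762.31 → $3,754.67
Month 4: $3,754.67 +$86.36 interest = $3,841.03; pay $747.12 → $3,093.91
Month 5: $3,093.91 +$71.16 interest = $3,165.07; pay $731.92 → $2,433.15
Month 6: $2,433.15 +$55.96 interest = $2,489.11; pay $716.72 → $1,772.39
Month 7: $1,772.39 +$40.76 interest = $1,813.15; pay $701.52 → $1,111.63
Month 8: $1,111.63 +$25.57 interest = $1,137.20; pay $686.33 → $450.87
Month 9: $450.87 +$10.37 interest = $461.24; pay $461.24 → $0.00
Balance reaches $0.00 in month 9.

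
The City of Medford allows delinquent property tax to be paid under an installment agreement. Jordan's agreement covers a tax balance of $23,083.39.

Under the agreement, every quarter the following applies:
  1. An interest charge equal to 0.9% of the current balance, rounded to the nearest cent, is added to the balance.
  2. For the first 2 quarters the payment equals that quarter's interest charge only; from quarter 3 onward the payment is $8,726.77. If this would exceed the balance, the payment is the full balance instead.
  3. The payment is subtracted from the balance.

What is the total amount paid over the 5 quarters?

Quarter 1: $23,083.39 +$207.75 interest = $23,291.14; pay $207.75 → $23,083.39
Quarter 2: $23,083.39 +$207.75 interest = $23,291.14; pay $207.75 → $23,083.39
Quarter 3: $23,083.39 +$207.75 interest = $23,291.14; pay $8,726.77 → $14,564.37
Quarter 4: $14,564.37 +$131.08 interest = $14,695.45; pay $8,726.77 → $5,968.68
Quarter 5: $5,968.68 +$53.72 interest = $6,022.40; pay $6,022.40 → $0.00
Total paid: $23,891.44

$23,891.44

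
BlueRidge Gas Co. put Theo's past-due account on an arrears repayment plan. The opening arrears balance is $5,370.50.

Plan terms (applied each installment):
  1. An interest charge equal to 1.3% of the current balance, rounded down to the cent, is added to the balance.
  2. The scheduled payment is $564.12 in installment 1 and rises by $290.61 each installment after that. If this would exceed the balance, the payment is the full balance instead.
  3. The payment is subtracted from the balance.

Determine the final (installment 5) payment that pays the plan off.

# | Opening | Interest | Payment | End bal
1 | $5,370.50 | $69.81 | $564.12 | $4,876.19
2 | $4,876.19 | $63.39 | $854.73 | $4,084.85
3 | $4,084.85 | $53.10 | $1,145.34 | $2,992.61
4 | $2,992.61 | $38.90 | $1,435.95 | $1,595.56
5 | $1,595.56 | $20.74 | $1,616.30 | $0.00

$1,616.30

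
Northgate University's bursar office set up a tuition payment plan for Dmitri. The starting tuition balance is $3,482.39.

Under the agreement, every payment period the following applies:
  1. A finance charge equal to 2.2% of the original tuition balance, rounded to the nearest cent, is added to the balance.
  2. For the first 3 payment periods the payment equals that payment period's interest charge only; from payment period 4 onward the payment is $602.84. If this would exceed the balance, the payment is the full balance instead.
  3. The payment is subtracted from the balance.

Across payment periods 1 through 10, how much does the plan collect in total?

Payment period 1: $3,482.39 +$76.61 interest = $3,559.00; pay $76.61 → $3,482.39
Payment period 2: $3,482.39 +$76.61 interest = $3,559.00; pay $76.61 → $3,482.39
Payment period 3: $3,482.39 +$76.61 interest = $3,559.00; pay $76.61 → $3,482.39
Payment period 4: $3,482.39 +$76.61 interest = $3,559.00; pay $602.84 → $2,956.16
Payment period 5: $2,956.16 +$76.61 interest = $3,032.77; pay $602.84 → $2,429.93
Payment period 6: $2,429.93 +$76.61 interest = $2,506.54; pay $602.84 → $1,903.70
Payment period 7: $1,903.70 +$76.61 interest = $1,980.31; pay $602.84 → $1,377.47
Payment period 8: $1,377.47 +$76.61 interest = $1,454.08; pay $602.84 → $851.24
Payment period 9: $851.24 +$76.61 interest = $927.85; pay $602.84 → $325.01
Payment period 10: $325.01 +$76.61 interest = $401.62; pay $401.62 → $0.00
Total paid: $4,248.49

$4,248.49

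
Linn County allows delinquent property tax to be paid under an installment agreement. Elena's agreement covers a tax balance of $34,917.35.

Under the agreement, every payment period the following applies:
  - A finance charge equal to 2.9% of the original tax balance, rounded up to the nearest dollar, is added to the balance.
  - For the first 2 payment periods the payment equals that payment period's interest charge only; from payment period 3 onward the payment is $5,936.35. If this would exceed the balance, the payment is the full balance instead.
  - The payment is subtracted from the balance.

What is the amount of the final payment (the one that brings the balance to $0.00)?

# | Opening | Interest | Payment | End bal
1 | $34,917.35 | $1,013.00 | $1,013.00 | $34,917.35
2 | $34,917.35 | $1,013.00 | $1,013.00 | $34,917.35
3 | $34,917.35 | $1,013.00 | $5,936.35 | $29,994.00
4 | $29,994.00 | $1,013.00 | $5,936.35 | $25,070.65
5 | $25,070.65 | $1,013.00 | $5,936.35 | $20,147.30
6 | $20,147.30 | $1,013.00 | $5,936.35 | $15,223.95
7 | $15,223.95 | $1,013.00 | $5,936.35 | $10,300.60
8 | $10,300.60 | $1,013.00 | $5,936.35 | $5,377.25
9 | $5,377.25 | $1,013.00 | $5,936.35 | $453.90
10 | $453.90 | $1,013.00 | $1,466.90 | $0.00

$1,466.90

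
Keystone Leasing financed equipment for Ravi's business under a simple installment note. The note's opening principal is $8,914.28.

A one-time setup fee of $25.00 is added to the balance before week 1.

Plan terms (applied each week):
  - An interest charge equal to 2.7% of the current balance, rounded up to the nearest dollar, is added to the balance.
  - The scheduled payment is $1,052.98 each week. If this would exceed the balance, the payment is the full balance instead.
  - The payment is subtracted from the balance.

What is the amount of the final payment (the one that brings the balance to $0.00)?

# | Opening | Interest | Payment | End bal
1 | $8,939.28 | $242.00 | $1,052.98 | $8,128.30
2 | $8,128.30 | $220.00 | $1,052.98 | $7,295.32
3 | $7,295.32 | $197.00 | $1,052.98 | $6,439.34
4 | $6,439.34 | $174.00 | $1,052.98 | $5,560.36
5 | $5,560.36 | $151.00 | $1,052.98 | $4,658.38
6 | $4,658.38 | $126.00 | $1,052.98 | $3,731.40
7 | $3,731.40 | $101.00 | $1,052.98 | $2,779.42
8 | $2,779.42 | $76.00 | $1,052.98 | $1,802.44
9 | $1,802.44 | $49.00 | $1,052.98 | $798.46
10 | $798.46 | $22.00 | $820.46 | $0.00

$820.46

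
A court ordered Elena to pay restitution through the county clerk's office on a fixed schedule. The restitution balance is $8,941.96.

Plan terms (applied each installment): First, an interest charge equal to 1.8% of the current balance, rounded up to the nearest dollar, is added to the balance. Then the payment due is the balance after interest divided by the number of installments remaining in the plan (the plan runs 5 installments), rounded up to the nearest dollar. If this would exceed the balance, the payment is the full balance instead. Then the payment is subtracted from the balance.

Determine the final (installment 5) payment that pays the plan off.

$1,955.96

# | Opening | Interest | Payment | End bal
1 | $8,941.96 | $161.00 | $1,821.00 | $7,281.96
2 | $7,281.96 | $132.00 | $1,854.00 | $5,559.96
3 | $5,559.96 | $101.00 | $1,887.00 | $3,773.96
4 | $3,773.96 | $68.00 | $1,921.00 | $1,920.96
5 | $1,920.96 | $35.00 | $1,955.96 | $0.00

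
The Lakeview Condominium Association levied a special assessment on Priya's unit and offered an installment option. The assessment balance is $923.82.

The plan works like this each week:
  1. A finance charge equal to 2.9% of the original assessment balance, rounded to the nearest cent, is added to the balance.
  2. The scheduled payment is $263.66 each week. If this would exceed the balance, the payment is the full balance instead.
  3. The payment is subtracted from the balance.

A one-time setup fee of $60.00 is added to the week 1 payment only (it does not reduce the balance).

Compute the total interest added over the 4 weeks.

$107.16

Week 1: $923.82 +$26.79 interest = $950.61; pay $263.66 (+ $60.00 fee) → $686.95
Week 2: $686.95 +$26.79 interest = $713.74; pay $263.66 → $450.08
Week 3: $450.08 +$26.79 interest = $476.87; pay $263.66 → $213.21
Week 4: $213.21 +$26.79 interest = $240.00; pay $240.00 → $0.00
Total interest: $26.79 + $26.79 + $26.79 + $26.79 = $107.16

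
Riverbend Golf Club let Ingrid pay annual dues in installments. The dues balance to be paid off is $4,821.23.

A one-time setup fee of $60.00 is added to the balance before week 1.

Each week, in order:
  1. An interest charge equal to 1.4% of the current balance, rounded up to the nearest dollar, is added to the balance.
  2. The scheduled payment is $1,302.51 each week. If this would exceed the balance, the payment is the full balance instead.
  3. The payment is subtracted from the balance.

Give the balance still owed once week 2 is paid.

$2,397.21

# | Opening | Interest | Payment | End bal
1 | $4,881.23 | $69.00 | $1,302.51 | $3,647.72
2 | $3,647.72 | $52.00 | $1,302.51 | $2,397.21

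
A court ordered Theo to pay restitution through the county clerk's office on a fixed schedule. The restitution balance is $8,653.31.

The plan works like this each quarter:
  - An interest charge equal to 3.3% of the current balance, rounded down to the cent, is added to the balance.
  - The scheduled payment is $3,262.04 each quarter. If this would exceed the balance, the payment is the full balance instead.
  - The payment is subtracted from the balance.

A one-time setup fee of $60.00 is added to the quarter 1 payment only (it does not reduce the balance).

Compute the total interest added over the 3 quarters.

$558.74

# | Opening | Interest | Payment | Fee | End bal
1 | $8,653.31 | $285.55 | $3,262.04 | $60.00 | $5,676.82
2 | $5,676.82 | $187.33 | $3,262.04 | — | $2,602.11
3 | $2,602.11 | $85.86 | $2,687.97 | — | $0.00
Total interest: $285.55 + $187.33 + $85.86 = $558.74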